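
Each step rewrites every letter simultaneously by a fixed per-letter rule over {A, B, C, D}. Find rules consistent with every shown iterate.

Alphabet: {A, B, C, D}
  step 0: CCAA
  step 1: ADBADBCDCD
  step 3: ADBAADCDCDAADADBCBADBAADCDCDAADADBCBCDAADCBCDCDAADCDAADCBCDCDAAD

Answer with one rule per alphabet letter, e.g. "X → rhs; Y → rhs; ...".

A->CD, B->CB, C->ADB, D->AAD

  step 0 ⇒ step 1: CCAA ⇒ ADB·ADB·CD·CD
    A ↦ CD
    C ↦ ADB
    B ↦ CB  (constrained at step 1)
    D ↦ AAD  (constrained at step 1)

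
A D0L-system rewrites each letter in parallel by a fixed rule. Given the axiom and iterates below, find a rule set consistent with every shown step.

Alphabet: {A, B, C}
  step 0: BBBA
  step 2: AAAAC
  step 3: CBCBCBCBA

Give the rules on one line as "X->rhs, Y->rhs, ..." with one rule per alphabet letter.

A->CB, B->C, C->A

  step 2 ⇒ step 3: AAAAC ⇒ CB·CB·CB·CB·A
    A ↦ CB
    C ↦ A
    B ↦ C  (constrained at step 0)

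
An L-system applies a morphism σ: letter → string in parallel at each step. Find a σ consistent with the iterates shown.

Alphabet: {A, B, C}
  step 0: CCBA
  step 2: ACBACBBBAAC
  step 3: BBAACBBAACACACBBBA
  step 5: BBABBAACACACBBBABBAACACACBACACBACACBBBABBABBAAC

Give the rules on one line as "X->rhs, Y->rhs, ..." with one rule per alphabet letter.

A->B, B->AC, C->BA

  step 2 ⇒ step 3: ACBACBBBAAC ⇒ B·BA·AC·B·BA·AC·AC·AC·B·B·BA
    A ↦ B
    B ↦ AC
    C ↦ BA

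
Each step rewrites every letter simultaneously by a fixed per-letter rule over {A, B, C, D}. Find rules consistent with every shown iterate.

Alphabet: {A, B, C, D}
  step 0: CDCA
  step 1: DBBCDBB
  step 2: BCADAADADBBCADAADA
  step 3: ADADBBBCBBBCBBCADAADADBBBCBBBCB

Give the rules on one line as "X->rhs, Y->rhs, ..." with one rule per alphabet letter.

A->B, B->ADA, C->DB, D->BC

  step 2 ⇒ step 3: BCADAADADBBCADAADA ⇒ ADA·DB·B·BC·B·B·BC·B·BC·ADA·ADA·DB·B·BC·B·B·BC·B
    A ↦ B
    B ↦ ADA
    C ↦ DB
    D ↦ BC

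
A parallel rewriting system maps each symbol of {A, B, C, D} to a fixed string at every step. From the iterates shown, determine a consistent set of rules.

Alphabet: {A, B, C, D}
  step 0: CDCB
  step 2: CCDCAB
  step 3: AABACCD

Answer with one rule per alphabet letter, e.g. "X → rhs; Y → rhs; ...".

A->C, B->CD, C->A, D->B

  step 2 ⇒ step 3: CCDCAB ⇒ A·A·B·A·C·CD
    A ↦ C
    B ↦ CD
    C ↦ A
    D ↦ B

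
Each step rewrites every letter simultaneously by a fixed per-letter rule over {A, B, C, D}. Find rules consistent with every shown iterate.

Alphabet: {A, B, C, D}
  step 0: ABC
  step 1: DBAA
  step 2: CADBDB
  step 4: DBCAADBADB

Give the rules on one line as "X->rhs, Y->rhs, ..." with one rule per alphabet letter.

A->DB, B->A, C->A, D->C

  step 1 ⇒ step 2: DBAA ⇒ C·A·DB·DB
    A ↦ DB
    B ↦ A
    D ↦ C
  step 0 ⇒ step 1: ABC ⇒ DB·A·A
    C ↦ A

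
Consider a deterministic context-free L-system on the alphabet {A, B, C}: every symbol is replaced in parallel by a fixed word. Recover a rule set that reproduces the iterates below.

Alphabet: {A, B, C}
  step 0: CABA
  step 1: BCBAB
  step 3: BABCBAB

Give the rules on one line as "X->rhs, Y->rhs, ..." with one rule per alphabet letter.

  step 0 ⇒ step 1: CABA ⇒ BC·B·A·B
    A ↦ B
    B ↦ A
    C ↦ BC

A->B, B->A, C->BC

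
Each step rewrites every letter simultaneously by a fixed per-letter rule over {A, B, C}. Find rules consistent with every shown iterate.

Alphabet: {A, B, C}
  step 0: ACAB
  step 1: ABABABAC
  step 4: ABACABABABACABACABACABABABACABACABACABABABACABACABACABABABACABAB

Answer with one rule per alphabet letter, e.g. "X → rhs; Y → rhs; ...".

  step 0 ⇒ step 1: ACAB ⇒ ABA·B·ABA·C
    A ↦ ABA
    B ↦ C
    C ↦ B

A->ABA, B->C, C->B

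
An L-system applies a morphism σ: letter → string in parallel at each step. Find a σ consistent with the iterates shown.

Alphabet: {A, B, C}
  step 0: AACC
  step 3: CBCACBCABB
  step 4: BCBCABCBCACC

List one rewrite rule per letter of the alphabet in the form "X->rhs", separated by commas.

  step 3 ⇒ step 4: CBCACBCABB ⇒ B·C·B·CA·B·C·B·CA·C·C
    A ↦ CA
    B ↦ C
    C ↦ B

A->CA, B->C, C->B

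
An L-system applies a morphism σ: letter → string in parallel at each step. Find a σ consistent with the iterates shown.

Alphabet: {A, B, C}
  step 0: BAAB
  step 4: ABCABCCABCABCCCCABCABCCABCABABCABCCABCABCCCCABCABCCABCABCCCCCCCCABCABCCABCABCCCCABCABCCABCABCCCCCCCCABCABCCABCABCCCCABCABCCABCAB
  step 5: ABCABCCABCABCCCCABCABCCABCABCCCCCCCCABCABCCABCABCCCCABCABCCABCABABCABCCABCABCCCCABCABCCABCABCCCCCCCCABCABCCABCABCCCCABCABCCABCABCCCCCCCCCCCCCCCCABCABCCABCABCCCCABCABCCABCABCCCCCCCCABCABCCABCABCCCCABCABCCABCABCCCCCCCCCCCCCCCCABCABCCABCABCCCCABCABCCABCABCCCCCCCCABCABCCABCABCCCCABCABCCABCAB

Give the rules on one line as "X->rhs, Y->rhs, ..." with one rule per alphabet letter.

A->ABC, B->AB, C->CC

  step 4 ⇒ step 5: ABCABCCABCABCCCCABCABCCABCABABCABCCABCABCCCCABCABCCABCABCCCCCCCCABCABCCABCABCCCCABCABCCABCABCCCCCCCCABCABCCABCABCCCCABCABCCABCAB ⇒ ABC·AB·CC·ABC·AB·CC·CC·ABC·AB·CC·ABC·AB·CC·CC·CC·CC·ABC·AB·CC·ABC·AB·CC·CC·ABC·AB·CC·ABC·AB·ABC·AB·CC·ABC·AB·CC·CC·ABC·AB·CC·ABC·AB·CC·CC·CC·CC·ABC·AB·CC·ABC·AB·CC·CC·ABC·AB·CC·ABC·AB·CC·CC·CC·CC·CC·CC·CC·CC·ABC·AB·CC·ABC·AB·CC·CC·ABC·AB·CC·ABC·AB·CC·CC·CC·CC·ABC·AB·CC·ABC·AB·CC·CC·ABC·AB·CC·ABC·AB·CC·CC·CC·CC·CC·CC·CC·CC·ABC·AB·CC·ABC·AB·CC·CC·ABC·AB·CC·ABC·AB·CC·CC·CC·CC·ABC·AB·CC·ABC·AB·CC·CC·ABC·AB·CC·ABC·AB
    A ↦ ABC
    B ↦ AB
    C ↦ CC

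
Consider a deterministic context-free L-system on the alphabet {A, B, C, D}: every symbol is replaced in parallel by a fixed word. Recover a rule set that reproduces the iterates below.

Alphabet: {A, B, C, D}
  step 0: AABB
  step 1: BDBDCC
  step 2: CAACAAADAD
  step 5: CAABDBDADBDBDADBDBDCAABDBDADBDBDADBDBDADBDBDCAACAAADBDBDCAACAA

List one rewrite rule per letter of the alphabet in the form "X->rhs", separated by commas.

A->BD, B->C, C->AD, D->AA

  step 1 ⇒ step 2: BDBDCC ⇒ C·AA·C·AA·AD·AD
    B ↦ C
    C ↦ AD
    D ↦ AA
  step 0 ⇒ step 1: AABB ⇒ BD·BD·C·C
    A ↦ BD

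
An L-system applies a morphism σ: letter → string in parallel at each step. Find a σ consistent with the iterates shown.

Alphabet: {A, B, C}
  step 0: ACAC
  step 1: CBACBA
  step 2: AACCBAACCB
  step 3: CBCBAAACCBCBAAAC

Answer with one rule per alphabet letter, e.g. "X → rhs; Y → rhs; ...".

  step 2 ⇒ step 3: AACCBAACCB ⇒ CB·CB·A·A·AC·CB·CB·A·A·AC
    A ↦ CB
    B ↦ AC
    C ↦ A

A->CB, B->AC, C->A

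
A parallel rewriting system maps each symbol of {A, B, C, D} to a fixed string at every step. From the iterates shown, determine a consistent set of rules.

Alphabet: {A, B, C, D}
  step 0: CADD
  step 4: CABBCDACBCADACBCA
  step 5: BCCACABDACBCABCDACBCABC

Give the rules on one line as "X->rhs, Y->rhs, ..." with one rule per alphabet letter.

  step 4 ⇒ step 5: CABBCDACBCADACBCA ⇒ B·C·CA·CA·B·DA·C·B·CA·B·C·DA·C·B·CA·B·C
    A ↦ C
    B ↦ CA
    C ↦ B
    D ↦ DA

A->C, B->CA, C->B, D->DA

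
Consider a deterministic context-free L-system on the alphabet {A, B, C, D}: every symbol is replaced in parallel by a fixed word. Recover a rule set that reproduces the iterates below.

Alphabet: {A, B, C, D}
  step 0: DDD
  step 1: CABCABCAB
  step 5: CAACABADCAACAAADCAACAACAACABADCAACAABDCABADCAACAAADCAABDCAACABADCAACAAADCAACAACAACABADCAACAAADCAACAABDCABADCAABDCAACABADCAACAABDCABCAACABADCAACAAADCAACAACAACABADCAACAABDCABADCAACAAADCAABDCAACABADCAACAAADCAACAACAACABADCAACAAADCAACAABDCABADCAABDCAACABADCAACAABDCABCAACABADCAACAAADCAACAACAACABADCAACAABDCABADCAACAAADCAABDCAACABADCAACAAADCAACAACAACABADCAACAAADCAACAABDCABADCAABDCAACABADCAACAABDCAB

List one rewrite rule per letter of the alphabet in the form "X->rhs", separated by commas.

A->CAA, B->BD, C->AD, D->CAB

  step 0 ⇒ step 1: DDD ⇒ CAB·CAB·CAB
    D ↦ CAB
    A ↦ CAA  (constrained at step 1)
    B ↦ BD  (constrained at step 1)
    C ↦ AD  (constrained at step 1)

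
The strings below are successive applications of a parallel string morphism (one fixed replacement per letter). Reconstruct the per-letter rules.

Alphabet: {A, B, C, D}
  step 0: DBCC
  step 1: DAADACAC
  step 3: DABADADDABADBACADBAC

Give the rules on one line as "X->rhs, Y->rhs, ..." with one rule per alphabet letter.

A->B, B->AD, C->AC, D->DA

  step 0 ⇒ step 1: DBCC ⇒ DA·AD·AC·AC
    B ↦ AD
    C ↦ AC
    D ↦ DA
    A ↦ B  (constrained at step 1)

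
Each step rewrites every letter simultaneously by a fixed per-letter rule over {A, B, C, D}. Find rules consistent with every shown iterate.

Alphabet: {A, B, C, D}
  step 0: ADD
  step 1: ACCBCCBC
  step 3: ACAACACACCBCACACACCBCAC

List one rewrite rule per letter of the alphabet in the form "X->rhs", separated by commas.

  step 0 ⇒ step 1: ADD ⇒ AC·CBC·CBC
    A ↦ AC
    D ↦ CBC
    B ↦ AD  (constrained at step 1)
    C ↦ A  (constrained at step 1)

A->AC, B->AD, C->A, D->CBC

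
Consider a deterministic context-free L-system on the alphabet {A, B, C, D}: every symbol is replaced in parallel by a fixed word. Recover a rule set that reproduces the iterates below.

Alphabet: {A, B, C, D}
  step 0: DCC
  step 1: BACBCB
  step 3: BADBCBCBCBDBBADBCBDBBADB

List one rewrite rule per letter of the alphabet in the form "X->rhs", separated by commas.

A->CC, B->DB, C->CB, D->BA

  step 0 ⇒ step 1: DCC ⇒ BA·CB·CB
    C ↦ CB
    D ↦ BA
    A ↦ CC  (constrained at step 1)
    B ↦ DB  (constrained at step 1)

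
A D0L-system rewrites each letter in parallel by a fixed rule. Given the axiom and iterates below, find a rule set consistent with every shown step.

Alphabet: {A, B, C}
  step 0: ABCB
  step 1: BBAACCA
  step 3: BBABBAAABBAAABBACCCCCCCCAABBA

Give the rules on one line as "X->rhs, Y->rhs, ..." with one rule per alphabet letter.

A->BBA, B->A, C->CC

  step 0 ⇒ step 1: ABCB ⇒ BBA·A·CC·A
    A ↦ BBA
    B ↦ A
    C ↦ CC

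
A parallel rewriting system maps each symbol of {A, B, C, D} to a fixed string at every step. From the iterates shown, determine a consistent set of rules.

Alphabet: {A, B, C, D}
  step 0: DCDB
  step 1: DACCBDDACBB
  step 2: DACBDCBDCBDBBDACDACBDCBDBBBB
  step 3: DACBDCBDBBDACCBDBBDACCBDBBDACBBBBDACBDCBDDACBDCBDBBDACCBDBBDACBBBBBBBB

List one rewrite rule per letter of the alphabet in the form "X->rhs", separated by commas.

A->BD, B->BB, C->CBD, D->DAC

  step 2 ⇒ step 3: DACBDCBDCBDBBDACDACBDCBDBBBB ⇒ DAC·BD·CBD·BB·DAC·CBD·BB·DAC·CBD·BB·DAC·BB·BB·DAC·BD·CBD·DAC·BD·CBD·BB·DAC·CBD·BB·DAC·BB·BB·BB·BB
    A ↦ BD
    B ↦ BB
    C ↦ CBD
    D ↦ DAC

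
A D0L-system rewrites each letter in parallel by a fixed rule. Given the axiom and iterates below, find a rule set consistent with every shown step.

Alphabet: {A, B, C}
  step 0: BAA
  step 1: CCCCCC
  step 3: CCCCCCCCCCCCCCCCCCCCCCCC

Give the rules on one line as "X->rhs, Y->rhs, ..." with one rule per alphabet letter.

A->CC, B->CC, C->BA

  step 0 ⇒ step 1: BAA ⇒ CC·CC·CC
    A ↦ CC
    B ↦ CC
    C ↦ BA  (constrained at step 1)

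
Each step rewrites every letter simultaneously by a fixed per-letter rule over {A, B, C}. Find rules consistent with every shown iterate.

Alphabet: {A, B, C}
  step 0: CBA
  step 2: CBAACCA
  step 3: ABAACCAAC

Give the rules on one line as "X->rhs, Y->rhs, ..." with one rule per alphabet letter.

A->C, B->BAA, C->A

  step 2 ⇒ step 3: CBAACCA ⇒ A·BAA·C·C·A·A·C
    A ↦ C
    B ↦ BAA
    C ↦ A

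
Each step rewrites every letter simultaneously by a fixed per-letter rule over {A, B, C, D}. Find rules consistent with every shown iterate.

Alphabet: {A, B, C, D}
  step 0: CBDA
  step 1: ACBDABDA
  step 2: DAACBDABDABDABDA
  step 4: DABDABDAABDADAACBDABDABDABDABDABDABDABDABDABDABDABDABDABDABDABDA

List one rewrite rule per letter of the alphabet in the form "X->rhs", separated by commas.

A->DA, B->BD, C->AC, D->AB

  step 1 ⇒ step 2: ACBDABDA ⇒ DA·AC·BD·AB·DA·BD·AB·DA
    A ↦ DA
    B ↦ BD
    C ↦ AC
    D ↦ AB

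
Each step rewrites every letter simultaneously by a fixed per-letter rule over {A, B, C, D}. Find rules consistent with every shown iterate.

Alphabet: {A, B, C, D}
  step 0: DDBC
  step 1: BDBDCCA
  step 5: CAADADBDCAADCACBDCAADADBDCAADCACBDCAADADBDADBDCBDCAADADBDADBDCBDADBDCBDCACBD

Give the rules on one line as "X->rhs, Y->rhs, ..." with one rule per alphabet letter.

  step 0 ⇒ step 1: DDBC ⇒ BD·BD·C·CA
    B ↦ C
    C ↦ CA
    D ↦ BD
    A ↦ AD  (constrained at step 1)

A->AD, B->C, C->CA, D->BD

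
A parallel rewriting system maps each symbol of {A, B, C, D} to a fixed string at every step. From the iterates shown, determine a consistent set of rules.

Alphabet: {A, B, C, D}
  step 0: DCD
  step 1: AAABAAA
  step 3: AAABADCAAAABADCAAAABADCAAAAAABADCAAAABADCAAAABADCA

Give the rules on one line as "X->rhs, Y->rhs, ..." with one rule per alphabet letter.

A->DCA, B->D, C->ABA, D->AA

  step 0 ⇒ step 1: DCD ⇒ AA·ABA·AA
    C ↦ ABA
    D ↦ AA
    A ↦ DCA  (constrained at step 1)
    B ↦ D  (constrained at step 1)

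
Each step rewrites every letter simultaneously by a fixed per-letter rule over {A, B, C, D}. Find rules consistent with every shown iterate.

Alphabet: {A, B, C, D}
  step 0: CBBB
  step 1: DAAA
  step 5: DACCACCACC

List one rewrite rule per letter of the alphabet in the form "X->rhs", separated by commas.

A->BD, B->A, C->D, D->C

  step 0 ⇒ step 1: CBBB ⇒ D·A·A·A
    B ↦ A
    C ↦ D
    A ↦ BD  (constrained at step 1)
    D ↦ C  (constrained at step 1)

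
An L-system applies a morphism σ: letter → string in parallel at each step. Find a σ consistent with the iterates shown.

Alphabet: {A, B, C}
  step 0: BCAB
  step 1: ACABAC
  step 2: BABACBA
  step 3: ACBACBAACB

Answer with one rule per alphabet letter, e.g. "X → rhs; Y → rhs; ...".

A->B, B->AC, C->A

  step 2 ⇒ step 3: BABACBA ⇒ AC·B·AC·B·A·AC·B
    A ↦ B
    B ↦ AC
    C ↦ A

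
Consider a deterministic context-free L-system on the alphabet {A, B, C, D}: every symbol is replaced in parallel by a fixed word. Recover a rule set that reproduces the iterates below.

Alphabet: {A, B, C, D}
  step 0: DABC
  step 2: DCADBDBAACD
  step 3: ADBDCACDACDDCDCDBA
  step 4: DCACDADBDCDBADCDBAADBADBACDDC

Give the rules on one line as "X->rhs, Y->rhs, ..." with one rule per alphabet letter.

A->DC, B->CD, C->DB, D->A

  step 3 ⇒ step 4: ADBDCACDACDDCDCDBA ⇒ DC·A·CD·A·DB·DC·DB·A·DC·DB·A·A·DB·A·DB·A·CD·DC
    A ↦ DC
    B ↦ CD
    C ↦ DB
    D ↦ A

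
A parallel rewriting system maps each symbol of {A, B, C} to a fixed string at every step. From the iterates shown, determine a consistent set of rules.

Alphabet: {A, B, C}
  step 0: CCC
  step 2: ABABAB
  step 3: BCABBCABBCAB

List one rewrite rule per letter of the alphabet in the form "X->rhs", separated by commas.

  step 2 ⇒ step 3: ABABAB ⇒ BC·AB·BC·AB·BC·AB
    A ↦ BC
    B ↦ AB
    C ↦ B  (constrained at step 0)

A->BC, B->AB, C->B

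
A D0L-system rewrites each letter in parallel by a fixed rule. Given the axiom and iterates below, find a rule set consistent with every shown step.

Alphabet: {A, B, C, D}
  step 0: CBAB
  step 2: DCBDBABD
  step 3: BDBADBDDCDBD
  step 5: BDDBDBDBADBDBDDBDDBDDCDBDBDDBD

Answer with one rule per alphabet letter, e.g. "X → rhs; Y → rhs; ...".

  step 2 ⇒ step 3: DCBDBABD ⇒ BD·BA·D·BD·D·C·D·BD
    A ↦ C
    B ↦ D
    C ↦ BA
    D ↦ BD

A->C, B->D, C->BA, D->BD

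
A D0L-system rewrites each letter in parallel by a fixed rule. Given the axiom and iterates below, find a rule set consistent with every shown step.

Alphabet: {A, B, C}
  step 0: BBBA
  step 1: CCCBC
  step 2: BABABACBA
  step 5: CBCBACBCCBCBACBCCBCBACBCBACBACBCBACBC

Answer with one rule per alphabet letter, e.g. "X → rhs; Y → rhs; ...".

A->BC, B->C, C->BA

  step 1 ⇒ step 2: CCCBC ⇒ BA·BA·BA·C·BA
    B ↦ C
    C ↦ BA
  step 0 ⇒ step 1: BBBA ⇒ C·C·C·BC
    A ↦ BC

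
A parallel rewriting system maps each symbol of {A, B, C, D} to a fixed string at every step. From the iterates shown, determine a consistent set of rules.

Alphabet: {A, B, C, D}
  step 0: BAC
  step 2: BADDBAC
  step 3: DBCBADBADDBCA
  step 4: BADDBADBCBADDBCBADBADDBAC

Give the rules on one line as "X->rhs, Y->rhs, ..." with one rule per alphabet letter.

  step 3 ⇒ step 4: DBCBADBADDBCA ⇒ BAD·DB·A·DB·C·BAD·DB·C·BAD·BAD·DB·A·C
    A ↦ C
    B ↦ DB
    C ↦ A
    D ↦ BAD

A->C, B->DB, C->A, D->BAD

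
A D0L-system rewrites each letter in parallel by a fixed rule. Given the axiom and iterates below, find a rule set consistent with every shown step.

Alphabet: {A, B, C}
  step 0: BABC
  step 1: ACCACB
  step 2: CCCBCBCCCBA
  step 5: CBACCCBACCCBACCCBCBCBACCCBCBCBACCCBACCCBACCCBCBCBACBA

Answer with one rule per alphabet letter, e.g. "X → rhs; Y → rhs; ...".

A->CC, B->A, C->CB

  step 1 ⇒ step 2: ACCACB ⇒ CC·CB·CB·CC·CB·A
    A ↦ CC
    B ↦ A
    C ↦ CB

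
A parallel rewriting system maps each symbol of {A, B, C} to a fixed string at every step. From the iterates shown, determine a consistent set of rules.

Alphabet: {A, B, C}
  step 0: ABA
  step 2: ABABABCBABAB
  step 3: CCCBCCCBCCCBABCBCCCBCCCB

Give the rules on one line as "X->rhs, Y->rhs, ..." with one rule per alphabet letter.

A->CC, B->CB, C->AB

  step 2 ⇒ step 3: ABABABCBABAB ⇒ CC·CB·CC·CB·CC·CB·AB·CB·CC·CB·CC·CB
    A ↦ CC
    B ↦ CB
    C ↦ AB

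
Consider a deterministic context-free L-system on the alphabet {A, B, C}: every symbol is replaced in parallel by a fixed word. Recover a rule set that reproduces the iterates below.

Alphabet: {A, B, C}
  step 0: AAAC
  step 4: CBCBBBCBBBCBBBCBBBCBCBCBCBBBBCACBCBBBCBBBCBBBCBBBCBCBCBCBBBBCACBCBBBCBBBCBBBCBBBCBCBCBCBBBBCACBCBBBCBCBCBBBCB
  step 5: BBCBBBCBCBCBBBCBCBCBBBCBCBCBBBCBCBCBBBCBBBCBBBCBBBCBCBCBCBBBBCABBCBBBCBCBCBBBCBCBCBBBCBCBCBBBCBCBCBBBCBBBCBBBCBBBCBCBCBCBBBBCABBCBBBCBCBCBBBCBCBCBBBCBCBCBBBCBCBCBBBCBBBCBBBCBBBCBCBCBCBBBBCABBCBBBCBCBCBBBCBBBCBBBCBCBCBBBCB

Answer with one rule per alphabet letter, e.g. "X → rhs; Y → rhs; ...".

  step 4 ⇒ step 5: CBCBBBCBBBCBBBCBBBCBCBCBCBBBBCACBCBBBCBBBCBBBCBBBCBCBCBCBBBBCACBCBBBCBBBCBBBCBBBCBCBCBCBBBBCACBCBBBCBCBCBBBCB ⇒ BB·CB·BB·CB·CB·CB·BB·CB·CB·CB·BB·CB·CB·CB·BB·CB·CB·CB·BB·CB·BB·CB·BB·CB·BB·CB·CB·CB·CB·BB·BCA·BB·CB·BB·CB·CB·CB·BB·CB·CB·CB·BB·CB·CB·CB·BB·CB·CB·CB·BB·CB·BB·CB·BB·CB·BB·CB·CB·CB·CB·BB·BCA·BB·CB·BB·CB·CB·CB·BB·CB·CB·CB·BB·CB·CB·CB·BB·CB·CB·CB·BB·CB·BB·CB·BB·CB·BB·CB·CB·CB·CB·BB·BCA·BB·CB·BB·CB·CB·CB·BB·CB·BB·CB·BB·CB·CB·CB·BB·CB
    A ↦ BCA
    B ↦ CB
    C ↦ BB

A->BCA, B->CB, C->BB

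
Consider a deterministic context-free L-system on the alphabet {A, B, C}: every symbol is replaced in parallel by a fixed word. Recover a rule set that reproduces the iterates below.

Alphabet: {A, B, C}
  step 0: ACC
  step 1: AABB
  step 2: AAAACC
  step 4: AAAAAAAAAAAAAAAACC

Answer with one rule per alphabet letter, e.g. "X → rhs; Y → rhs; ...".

A->AA, B->C, C->B

  step 1 ⇒ step 2: AABB ⇒ AA·AA·C·C
    A ↦ AA
    B ↦ C
  step 0 ⇒ step 1: ACC ⇒ AA·B·B
    C ↦ B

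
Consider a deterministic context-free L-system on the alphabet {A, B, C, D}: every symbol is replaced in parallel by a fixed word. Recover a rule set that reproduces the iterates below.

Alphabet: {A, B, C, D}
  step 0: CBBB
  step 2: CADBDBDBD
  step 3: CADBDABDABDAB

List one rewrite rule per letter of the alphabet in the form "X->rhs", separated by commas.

A->D, B->DA, C->CA, D->B

  step 2 ⇒ step 3: CADBDBDBD ⇒ CA·D·B·DA·B·DA·B·DA·B
    A ↦ D
    B ↦ DA
    C ↦ CA
    D ↦ B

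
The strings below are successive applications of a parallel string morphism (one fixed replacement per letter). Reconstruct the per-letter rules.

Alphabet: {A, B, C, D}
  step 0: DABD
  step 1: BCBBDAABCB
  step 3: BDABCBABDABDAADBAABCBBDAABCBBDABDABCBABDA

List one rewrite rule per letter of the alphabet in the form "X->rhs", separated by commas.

A->BDA, B->A, C->DB, D->BCB

  step 0 ⇒ step 1: DABD ⇒ BCB·BDA·A·BCB
    A ↦ BDA
    B ↦ A
    D ↦ BCB
    C ↦ DB  (constrained at step 1)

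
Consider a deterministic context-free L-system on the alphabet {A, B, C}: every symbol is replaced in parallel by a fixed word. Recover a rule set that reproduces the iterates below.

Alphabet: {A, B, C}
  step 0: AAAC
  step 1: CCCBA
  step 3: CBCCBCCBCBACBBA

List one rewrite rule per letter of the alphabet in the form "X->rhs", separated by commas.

A->C, B->CB, C->BA

  step 0 ⇒ step 1: AAAC ⇒ C·C·C·BA
    A ↦ C
    C ↦ BA
    B ↦ CB  (constrained at step 1)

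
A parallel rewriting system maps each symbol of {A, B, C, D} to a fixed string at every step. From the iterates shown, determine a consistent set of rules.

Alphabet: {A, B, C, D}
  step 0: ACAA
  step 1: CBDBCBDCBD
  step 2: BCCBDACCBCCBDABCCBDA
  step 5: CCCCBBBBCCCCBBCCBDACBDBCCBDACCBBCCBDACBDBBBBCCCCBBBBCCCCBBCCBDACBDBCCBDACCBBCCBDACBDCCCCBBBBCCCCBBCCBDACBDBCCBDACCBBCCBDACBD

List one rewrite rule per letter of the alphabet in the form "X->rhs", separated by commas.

A->CBD, B->CC, C->B, D->BDA

  step 1 ⇒ step 2: CBDBCBDCBD ⇒ B·CC·BDA·CC·B·CC·BDA·B·CC·BDA
    B ↦ CC
    C ↦ B
    D ↦ BDA
  step 0 ⇒ step 1: ACAA ⇒ CBD·B·CBD·CBD
    A ↦ CBD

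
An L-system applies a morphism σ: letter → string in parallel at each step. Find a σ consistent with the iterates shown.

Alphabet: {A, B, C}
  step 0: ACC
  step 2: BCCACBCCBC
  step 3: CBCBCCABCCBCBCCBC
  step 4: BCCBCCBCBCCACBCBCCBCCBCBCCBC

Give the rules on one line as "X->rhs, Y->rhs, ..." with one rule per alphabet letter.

  step 3 ⇒ step 4: CBCBCCABCCBCBCCBC ⇒ BC·C·BC·C·BC·BC·CA·C·BC·BC·C·BC·C·BC·BC·C·BC
    A ↦ CA
    B ↦ C
    C ↦ BC

A->CA, B->C, C->BC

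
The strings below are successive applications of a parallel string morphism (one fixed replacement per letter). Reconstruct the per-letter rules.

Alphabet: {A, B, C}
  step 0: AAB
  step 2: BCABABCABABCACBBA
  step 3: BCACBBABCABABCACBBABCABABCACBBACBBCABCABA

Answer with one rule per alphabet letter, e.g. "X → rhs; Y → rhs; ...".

  step 2 ⇒ step 3: BCABABCABABCACBBA ⇒ BCA·CB·BA·BCA·BA·BCA·CB·BA·BCA·BA·BCA·CB·BA·CB·BCA·BCA·BA
    A ↦ BA
    B ↦ BCA
    C ↦ CB

A->BA, B->BCA, C->CB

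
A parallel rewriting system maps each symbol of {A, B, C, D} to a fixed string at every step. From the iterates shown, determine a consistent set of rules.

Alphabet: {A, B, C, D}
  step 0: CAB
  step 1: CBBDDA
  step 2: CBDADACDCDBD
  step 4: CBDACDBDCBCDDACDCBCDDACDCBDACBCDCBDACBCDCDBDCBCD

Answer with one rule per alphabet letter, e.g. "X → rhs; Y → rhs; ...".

  step 1 ⇒ step 2: CBBDDA ⇒ CB·DA·DA·CD·CD·BD
    A ↦ BD
    B ↦ DA
    C ↦ CB
    D ↦ CD

A->BD, B->DA, C->CB, D->CD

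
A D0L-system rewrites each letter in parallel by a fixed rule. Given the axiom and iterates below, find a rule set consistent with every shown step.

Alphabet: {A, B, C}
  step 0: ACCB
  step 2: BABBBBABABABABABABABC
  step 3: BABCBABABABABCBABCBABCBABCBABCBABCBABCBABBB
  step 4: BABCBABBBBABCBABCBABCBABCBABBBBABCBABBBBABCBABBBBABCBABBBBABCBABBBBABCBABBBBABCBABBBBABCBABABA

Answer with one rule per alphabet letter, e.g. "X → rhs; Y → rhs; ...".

  step 3 ⇒ step 4: BABCBABABABABCBABCBABCBABCBABCBABCBABCBABBB ⇒ BA·BC·BA·BBB·BA·BC·BA·BC·BA·BC·BA·BC·BA·BBB·BA·BC·BA·BBB·BA·BC·BA·BBB·BA·BC·BA·BBB·BA·BC·BA·BBB·BA·BC·BA·BBB·BA·BC·BA·BBB·BA·BC·BA·BA·BA
    A ↦ BC
    B ↦ BA
    C ↦ BBB

A->BC, B->BA, C->BBB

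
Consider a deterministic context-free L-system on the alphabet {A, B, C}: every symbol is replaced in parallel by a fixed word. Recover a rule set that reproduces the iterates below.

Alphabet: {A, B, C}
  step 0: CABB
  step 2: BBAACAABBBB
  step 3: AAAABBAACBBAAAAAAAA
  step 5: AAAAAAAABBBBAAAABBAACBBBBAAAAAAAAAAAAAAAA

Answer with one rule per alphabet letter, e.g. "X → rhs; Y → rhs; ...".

  step 2 ⇒ step 3: BBAACAABBBB ⇒ AA·AA·B·B·AAC·B·B·AA·AA·AA·AA
    A ↦ B
    B ↦ AA
    C ↦ AAC

A->B, B->AA, C->AAC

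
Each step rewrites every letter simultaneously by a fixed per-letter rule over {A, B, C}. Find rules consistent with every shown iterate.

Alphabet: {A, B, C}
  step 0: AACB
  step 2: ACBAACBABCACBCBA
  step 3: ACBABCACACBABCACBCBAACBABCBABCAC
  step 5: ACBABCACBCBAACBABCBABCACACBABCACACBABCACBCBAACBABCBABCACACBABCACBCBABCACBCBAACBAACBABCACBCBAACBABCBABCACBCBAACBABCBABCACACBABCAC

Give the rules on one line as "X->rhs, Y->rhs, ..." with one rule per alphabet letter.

A->AC, B->BC, C->BA

  step 2 ⇒ step 3: ACBAACBABCACBCBA ⇒ AC·BA·BC·AC·AC·BA·BC·AC·BC·BA·AC·BA·BC·BA·BC·AC
    A ↦ AC
    B ↦ BC
    C ↦ BA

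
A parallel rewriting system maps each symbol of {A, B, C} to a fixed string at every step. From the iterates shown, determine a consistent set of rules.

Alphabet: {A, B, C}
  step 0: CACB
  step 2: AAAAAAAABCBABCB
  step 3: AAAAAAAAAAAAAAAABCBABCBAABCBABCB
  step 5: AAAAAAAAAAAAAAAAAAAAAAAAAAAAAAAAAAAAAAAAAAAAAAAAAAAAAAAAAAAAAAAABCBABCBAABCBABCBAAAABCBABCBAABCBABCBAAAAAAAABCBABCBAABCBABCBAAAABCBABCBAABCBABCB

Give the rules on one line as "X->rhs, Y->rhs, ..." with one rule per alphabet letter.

A->AA, B->BCB, C->A

  step 2 ⇒ step 3: AAAAAAAABCBABCB ⇒ AA·AA·AA·AA·AA·AA·AA·AA·BCB·A·BCB·AA·BCB·A·BCB
    A ↦ AA
    B ↦ BCB
    C ↦ A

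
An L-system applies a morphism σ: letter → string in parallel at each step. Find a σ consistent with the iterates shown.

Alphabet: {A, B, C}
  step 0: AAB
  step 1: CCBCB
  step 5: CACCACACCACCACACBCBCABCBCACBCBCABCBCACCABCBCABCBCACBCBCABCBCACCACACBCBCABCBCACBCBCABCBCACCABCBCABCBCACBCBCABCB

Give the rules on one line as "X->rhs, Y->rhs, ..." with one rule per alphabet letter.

A->C, B->BCB, C->CA

  step 0 ⇒ step 1: AAB ⇒ C·C·BCB
    A ↦ C
    B ↦ BCB
    C ↦ CA  (constrained at step 1)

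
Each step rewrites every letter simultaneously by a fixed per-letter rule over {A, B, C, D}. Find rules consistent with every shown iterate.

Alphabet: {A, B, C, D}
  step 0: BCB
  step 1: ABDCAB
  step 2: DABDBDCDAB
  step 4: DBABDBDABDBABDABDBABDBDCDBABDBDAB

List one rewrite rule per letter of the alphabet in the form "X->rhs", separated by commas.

  step 1 ⇒ step 2: ABDCAB ⇒ D·AB·DB·DC·D·AB
    A ↦ D
    B ↦ AB
    C ↦ DC
    D ↦ DB

A->D, B->AB, C->DC, D->DB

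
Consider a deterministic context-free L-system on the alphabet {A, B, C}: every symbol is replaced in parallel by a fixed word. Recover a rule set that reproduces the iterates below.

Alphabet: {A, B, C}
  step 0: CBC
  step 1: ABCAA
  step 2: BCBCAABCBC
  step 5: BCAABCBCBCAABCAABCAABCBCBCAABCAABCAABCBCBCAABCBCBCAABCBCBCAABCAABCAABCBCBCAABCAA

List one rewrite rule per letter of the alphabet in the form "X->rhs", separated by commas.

  step 1 ⇒ step 2: ABCAA ⇒ BC·BCA·A·BC·BC
    A ↦ BC
    B ↦ BCA
    C ↦ A

A->BC, B->BCA, C->A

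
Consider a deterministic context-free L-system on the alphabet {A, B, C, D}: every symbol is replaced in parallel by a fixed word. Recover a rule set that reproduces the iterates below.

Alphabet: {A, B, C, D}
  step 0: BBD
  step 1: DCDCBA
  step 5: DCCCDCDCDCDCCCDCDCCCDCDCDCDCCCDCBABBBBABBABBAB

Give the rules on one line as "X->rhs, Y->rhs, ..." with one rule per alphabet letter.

  step 0 ⇒ step 1: BBD ⇒ DC·DC·BA
    B ↦ DC
    D ↦ BA
    A ↦ CC  (constrained at step 1)
    C ↦ B  (constrained at step 1)

A->CC, B->DC, C->B, D->BA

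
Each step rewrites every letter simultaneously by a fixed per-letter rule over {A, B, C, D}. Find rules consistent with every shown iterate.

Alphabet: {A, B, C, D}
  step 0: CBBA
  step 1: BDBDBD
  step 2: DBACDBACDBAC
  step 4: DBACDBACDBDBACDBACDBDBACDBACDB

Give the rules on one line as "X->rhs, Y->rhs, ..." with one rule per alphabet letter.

A->D, B->DB, C->B, D->AC

  step 1 ⇒ step 2: BDBDBD ⇒ DB·AC·DB·AC·DB·AC
    B ↦ DB
    D ↦ AC
  step 0 ⇒ step 1: CBBA ⇒ B·DB·DB·D
    A ↦ D
  step 0 ⇒ step 1: CBBA ⇒ B·DB·DB·D
    C ↦ B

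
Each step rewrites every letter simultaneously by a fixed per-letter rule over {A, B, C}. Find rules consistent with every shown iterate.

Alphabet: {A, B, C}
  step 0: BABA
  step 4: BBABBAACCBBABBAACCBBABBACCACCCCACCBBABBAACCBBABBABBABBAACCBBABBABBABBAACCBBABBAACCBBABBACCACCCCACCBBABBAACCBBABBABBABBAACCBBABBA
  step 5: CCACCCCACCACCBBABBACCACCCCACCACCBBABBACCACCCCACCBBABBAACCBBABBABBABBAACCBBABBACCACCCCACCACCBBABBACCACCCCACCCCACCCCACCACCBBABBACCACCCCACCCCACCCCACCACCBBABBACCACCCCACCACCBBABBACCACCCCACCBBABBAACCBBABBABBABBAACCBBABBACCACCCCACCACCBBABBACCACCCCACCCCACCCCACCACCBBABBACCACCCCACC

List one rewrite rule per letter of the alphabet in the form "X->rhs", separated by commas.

  step 4 ⇒ step 5: BBABBAACCBBABBAACCBBABBACCACCCCACCBBABBAACCBBABBABBABBAACCBBABBABBABBAACCBBABBAACCBBABBACCACCCCACCBBABBAACCBBABBABBABBAACCBBABBA ⇒ C·C·ACC·C·C·ACC·ACC·BBA·BBA·C·C·ACC·C·C·ACC·ACC·BBA·BBA·C·C·ACC·C·C·ACC·BBA·BBA·ACC·BBA·BBA·BBA·BBA·ACC·BBA·BBA·C·C·ACC·C·C·ACC·ACC·BBA·BBA·C·C·ACC·C·C·ACC·C·C·ACC·C·C·ACC·ACC·BBA·BBA·C·C·ACC·C·C·ACC·C·C·ACC·C·C·ACC·ACC·BBA·BBA·C·C·ACC·C·C·ACC·ACC·BBA·BBA·C·C·ACC·C·C·ACC·BBA·BBA·ACC·BBA·BBA·BBA·BBA·ACC·BBA·BBA·C·C·ACC·C·C·ACC·ACC·BBA·BBA·C·C·ACC·C·C·ACC·C·C·ACC·C·C·ACC·ACC·BBA·BBA·C·C·ACC·C·C·ACC
    A ↦ ACC
    B ↦ C
    C ↦ BBA

A->ACC, B->C, C->BBA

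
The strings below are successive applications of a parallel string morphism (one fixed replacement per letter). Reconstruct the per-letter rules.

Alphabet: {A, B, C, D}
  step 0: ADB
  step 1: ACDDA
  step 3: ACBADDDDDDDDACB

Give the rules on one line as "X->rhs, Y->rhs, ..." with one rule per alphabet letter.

A->AC, B->A, C->B, D->DD

  step 0 ⇒ step 1: ADB ⇒ AC·DD·A
    A ↦ AC
    B ↦ A
    D ↦ DD
    C ↦ B  (constrained at step 1)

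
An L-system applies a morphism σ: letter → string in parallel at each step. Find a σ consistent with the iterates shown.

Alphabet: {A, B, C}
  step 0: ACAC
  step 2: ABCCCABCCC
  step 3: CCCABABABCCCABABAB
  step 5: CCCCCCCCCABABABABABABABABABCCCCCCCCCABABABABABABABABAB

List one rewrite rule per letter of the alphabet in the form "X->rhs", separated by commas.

  step 2 ⇒ step 3: ABCCCABCCC ⇒ C·CC·AB·AB·AB·C·CC·AB·AB·AB
    A ↦ C
    B ↦ CC
    C ↦ AB

A->C, B->CC, C->AB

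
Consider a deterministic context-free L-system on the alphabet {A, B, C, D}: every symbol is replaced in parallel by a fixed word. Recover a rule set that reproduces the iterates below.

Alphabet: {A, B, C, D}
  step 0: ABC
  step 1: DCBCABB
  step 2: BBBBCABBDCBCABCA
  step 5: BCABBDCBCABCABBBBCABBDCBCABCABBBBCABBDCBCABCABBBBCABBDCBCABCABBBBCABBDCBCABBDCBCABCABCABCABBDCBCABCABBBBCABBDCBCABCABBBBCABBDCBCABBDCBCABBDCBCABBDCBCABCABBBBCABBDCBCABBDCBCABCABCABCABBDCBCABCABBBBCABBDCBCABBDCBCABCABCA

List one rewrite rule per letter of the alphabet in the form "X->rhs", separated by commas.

A->DC, B->BCA, C->BB, D->B

  step 1 ⇒ step 2: DCBCABB ⇒ B·BB·BCA·BB·DC·BCA·BCA
    A ↦ DC
    B ↦ BCA
    C ↦ BB
    D ↦ B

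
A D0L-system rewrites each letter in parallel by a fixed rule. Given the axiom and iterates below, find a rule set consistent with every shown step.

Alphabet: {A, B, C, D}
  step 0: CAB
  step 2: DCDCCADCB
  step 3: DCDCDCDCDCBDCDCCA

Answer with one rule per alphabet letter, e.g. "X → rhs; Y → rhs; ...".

A->B, B->CA, C->DC, D->DC

  step 2 ⇒ step 3: DCDCCADCB ⇒ DC·DC·DC·DC·DC·B·DC·DC·CA
    A ↦ B
    B ↦ CA
    C ↦ DC
    D ↦ DC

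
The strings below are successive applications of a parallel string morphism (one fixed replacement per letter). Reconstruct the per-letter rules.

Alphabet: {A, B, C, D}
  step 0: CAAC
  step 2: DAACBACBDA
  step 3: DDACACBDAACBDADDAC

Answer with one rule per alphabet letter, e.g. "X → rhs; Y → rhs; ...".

A->AC, B->DA, C->B, D->DD

  step 2 ⇒ step 3: DAACBACBDA ⇒ DD·AC·AC·B·DA·AC·B·DA·DD·AC
    A ↦ AC
    B ↦ DA
    C ↦ B
    D ↦ DD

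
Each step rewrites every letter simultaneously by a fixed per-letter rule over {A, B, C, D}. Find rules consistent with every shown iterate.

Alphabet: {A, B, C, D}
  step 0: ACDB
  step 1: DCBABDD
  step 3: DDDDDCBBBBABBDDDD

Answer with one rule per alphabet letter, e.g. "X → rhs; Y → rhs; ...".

A->DC, B->DD, C->BA, D->B

  step 0 ⇒ step 1: ACDB ⇒ DC·BA·B·DD
    A ↦ DC
    B ↦ DD
    C ↦ BA
    D ↦ B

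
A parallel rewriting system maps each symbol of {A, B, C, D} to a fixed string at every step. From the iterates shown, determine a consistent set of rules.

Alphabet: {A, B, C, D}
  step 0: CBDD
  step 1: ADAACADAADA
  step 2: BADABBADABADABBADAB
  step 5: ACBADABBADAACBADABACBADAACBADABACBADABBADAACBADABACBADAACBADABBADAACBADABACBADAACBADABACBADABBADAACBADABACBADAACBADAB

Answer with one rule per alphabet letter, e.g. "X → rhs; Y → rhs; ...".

  step 1 ⇒ step 2: ADAACADAADA ⇒ B·ADA·B·B·ADA·B·ADA·B·B·ADA·B
    A ↦ B
    C ↦ ADA
    D ↦ ADA
  step 0 ⇒ step 1: CBDD ⇒ ADA·AC·ADA·ADA
    B ↦ AC

A->B, B->AC, C->ADA, D->ADA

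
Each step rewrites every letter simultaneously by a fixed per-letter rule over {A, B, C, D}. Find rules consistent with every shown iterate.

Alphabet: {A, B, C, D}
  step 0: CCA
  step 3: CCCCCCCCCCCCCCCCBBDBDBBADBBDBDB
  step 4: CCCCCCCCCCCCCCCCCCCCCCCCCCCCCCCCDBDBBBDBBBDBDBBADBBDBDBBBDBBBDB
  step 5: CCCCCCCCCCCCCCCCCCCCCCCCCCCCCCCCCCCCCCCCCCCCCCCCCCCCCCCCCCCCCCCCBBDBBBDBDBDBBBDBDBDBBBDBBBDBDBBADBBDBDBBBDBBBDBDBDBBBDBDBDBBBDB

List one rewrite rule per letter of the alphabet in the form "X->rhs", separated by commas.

A->BAD, B->DB, C->CC, D->BB

  step 4 ⇒ step 5: CCCCCCCCCCCCCCCCCCCCCCCCCCCCCCCCDBDBBBDBBBDBDBBADBBDBDBBBDBBBDB ⇒ CC·CC·CC·CC·CC·CC·CC·CC·CC·CC·CC·CC·CC·CC·CC·CC·CC·CC·CC·CC·CC·CC·CC·CC·CC·CC·CC·CC·CC·CC·CC·CC·BB·DB·BB·DB·DB·DB·BB·DB·DB·DB·BB·DB·BB·DB·DB·BAD·BB·DB·DB·BB·DB·BB·DB·DB·DB·BB·DB·DB·DB·BB·DB
    A ↦ BAD
    B ↦ DB
    C ↦ CC
    D ↦ BB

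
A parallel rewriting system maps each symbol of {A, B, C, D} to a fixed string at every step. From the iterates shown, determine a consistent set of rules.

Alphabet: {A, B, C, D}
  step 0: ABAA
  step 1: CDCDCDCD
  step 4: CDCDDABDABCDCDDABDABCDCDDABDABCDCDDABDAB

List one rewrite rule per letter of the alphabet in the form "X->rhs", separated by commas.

A->CD, B->CD, C->D, D->AB

  step 0 ⇒ step 1: ABAA ⇒ CD·CD·CD·CD
    A ↦ CD
    B ↦ CD
    C ↦ D  (constrained at step 1)
    D ↦ AB  (constrained at step 1)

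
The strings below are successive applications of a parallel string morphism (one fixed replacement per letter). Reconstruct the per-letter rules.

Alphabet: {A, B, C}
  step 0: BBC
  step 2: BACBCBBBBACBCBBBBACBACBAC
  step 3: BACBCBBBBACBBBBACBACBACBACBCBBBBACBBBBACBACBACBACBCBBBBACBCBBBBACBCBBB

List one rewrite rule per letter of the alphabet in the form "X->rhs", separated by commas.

A->BC, B->BAC, C->BBB

  step 2 ⇒ step 3: BACBCBBBBACBCBBBBACBACBAC ⇒ BAC·BC·BBB·BAC·BBB·BAC·BAC·BAC·BAC·BC·BBB·BAC·BBB·BAC·BAC·BAC·BAC·BC·BBB·BAC·BC·BBB·BAC·BC·BBB
    A ↦ BC
    B ↦ BAC
    C ↦ BBB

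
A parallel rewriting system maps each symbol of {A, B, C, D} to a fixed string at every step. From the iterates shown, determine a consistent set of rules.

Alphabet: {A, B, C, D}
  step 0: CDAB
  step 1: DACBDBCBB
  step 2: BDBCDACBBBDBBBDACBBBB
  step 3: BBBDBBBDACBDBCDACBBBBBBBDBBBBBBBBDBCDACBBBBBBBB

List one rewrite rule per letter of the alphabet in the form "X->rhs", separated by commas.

A->C, B->BB, C->DAC, D->BDB

  step 2 ⇒ step 3: BDBCDACBBBDBBBDACBBBB ⇒ BB·BDB·BB·DAC·BDB·C·DAC·BB·BB·BB·BDB·BB·BB·BB·BDB·C·DAC·BB·BB·BB·BB
    A ↦ C
    B ↦ BB
    C ↦ DAC
    D ↦ BDB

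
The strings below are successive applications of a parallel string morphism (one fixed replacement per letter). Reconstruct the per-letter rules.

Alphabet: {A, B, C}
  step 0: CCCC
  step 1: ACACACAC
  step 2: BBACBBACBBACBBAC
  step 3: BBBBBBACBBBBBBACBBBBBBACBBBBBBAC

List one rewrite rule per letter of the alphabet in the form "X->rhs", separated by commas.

  step 2 ⇒ step 3: BBACBBACBBACBBAC ⇒ BB·BB·BB·AC·BB·BB·BB·AC·BB·BB·BB·AC·BB·BB·BB·AC
    A ↦ BB
    B ↦ BB
    C ↦ AC

A->BB, B->BB, C->AC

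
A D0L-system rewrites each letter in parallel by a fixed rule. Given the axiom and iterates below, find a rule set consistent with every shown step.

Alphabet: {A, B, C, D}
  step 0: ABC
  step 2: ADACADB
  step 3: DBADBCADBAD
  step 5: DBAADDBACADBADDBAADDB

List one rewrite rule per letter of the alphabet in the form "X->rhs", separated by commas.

  step 2 ⇒ step 3: ADACADB ⇒ DB·A·DB·CA·DB·A·D
    A ↦ DB
    B ↦ D
    C ↦ CA
    D ↦ A

A->DB, B->D, C->CA, D->A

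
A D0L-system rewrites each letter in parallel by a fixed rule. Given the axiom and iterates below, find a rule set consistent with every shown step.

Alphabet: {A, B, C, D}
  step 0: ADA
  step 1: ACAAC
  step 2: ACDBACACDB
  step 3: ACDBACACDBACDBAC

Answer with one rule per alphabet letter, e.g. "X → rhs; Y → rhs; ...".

A->AC, B->C, C->DB, D->A

  step 2 ⇒ step 3: ACDBACACDB ⇒ AC·DB·A·C·AC·DB·AC·DB·A·C
    A ↦ AC
    B ↦ C
    C ↦ DB
    D ↦ A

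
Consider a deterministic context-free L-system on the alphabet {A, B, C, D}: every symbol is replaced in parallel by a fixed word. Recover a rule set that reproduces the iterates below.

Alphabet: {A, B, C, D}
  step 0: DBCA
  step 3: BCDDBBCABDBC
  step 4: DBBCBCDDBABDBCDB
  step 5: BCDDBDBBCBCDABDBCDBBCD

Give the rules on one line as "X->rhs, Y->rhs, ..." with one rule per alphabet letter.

A->AB, B->D, C->B, D->BC

  step 4 ⇒ step 5: DBBCBCDDBABDBCDB ⇒ BC·D·D·B·D·B·BC·BC·D·AB·D·BC·D·B·BC·D
    A ↦ AB
    B ↦ D
    C ↦ B
    D ↦ BC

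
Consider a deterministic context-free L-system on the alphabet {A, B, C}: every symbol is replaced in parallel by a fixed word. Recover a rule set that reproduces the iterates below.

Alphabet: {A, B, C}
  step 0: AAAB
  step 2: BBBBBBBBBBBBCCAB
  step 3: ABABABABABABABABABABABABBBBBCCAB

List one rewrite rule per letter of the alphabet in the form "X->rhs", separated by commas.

A->CC, B->AB, C->BB

  step 2 ⇒ step 3: BBBBBBBBBBBBCCAB ⇒ AB·AB·AB·AB·AB·AB·AB·AB·AB·AB·AB·AB·BB·BB·CC·AB
    A ↦ CC
    B ↦ AB
    C ↦ BB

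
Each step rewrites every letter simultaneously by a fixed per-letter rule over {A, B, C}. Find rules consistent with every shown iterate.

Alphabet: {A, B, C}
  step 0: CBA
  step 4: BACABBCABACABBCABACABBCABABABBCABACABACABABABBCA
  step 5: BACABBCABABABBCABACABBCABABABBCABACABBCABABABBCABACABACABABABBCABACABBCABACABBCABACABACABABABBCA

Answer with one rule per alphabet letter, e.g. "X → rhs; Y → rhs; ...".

  step 4 ⇒ step 5: BACABBCABACABBCABACABBCABABABBCABACABACABABABBCA ⇒ BA·CA·BB·CA·BA·BA·BB·CA·BA·CA·BB·CA·BA·BA·BB·CA·BA·CA·BB·CA·BA·BA·BB·CA·BA·CA·BA·CA·BA·BA·BB·CA·BA·CA·BB·CA·BA·CA·BB·CA·BA·CA·BA·CA·BA·BA·BB·CA
    A ↦ CA
    B ↦ BA
    C ↦ BB

A->CA, B->BA, C->BB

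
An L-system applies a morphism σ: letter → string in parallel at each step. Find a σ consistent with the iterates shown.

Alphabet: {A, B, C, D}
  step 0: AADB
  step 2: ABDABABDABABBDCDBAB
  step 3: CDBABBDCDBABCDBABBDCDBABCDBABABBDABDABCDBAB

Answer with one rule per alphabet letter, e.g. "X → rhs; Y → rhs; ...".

A->CDB, B->AB, C->A, D->BD

  step 2 ⇒ step 3: ABDABABDABABBDCDBAB ⇒ CDB·AB·BD·CDB·AB·CDB·AB·BD·CDB·AB·CDB·AB·AB·BD·A·BD·AB·CDB·AB
    A ↦ CDB
    B ↦ AB
    C ↦ A
    D ↦ BD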